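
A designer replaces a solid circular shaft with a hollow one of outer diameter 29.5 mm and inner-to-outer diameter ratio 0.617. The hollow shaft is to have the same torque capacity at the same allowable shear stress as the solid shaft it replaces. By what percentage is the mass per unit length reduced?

31.3 %

Equal τ_max and T ⇒ the solid shaft needs d_s³ = d_o³(1−k⁴), so d_s = 29.5·(1−0.617⁴)^(1/3) = 28.00 mm.
Area ratio A_h/A_s = d_o²(1−k²)/d_s² = (1−k²)/(1−k⁴)^(2/3) = 0.6874.
Mass saving = 1 − 0.6874 = 31.3 %.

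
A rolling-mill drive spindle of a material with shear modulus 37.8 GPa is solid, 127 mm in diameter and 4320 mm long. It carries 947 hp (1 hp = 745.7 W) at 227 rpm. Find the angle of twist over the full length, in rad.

0.133 rad

ω = 2π·227/60 = 23.77 rad/s, so T = P/ω = 947×745.7 / 23.77 = 29710 N·m.
J = πd⁴/32 = π(0.127)⁴/32 = 2.554×10^-5 m⁴.
θ = T·L/(G·J) = 29710 × 4.32 / (37.8×10⁹ × 2.554×10^-5) = 0.1329 rad.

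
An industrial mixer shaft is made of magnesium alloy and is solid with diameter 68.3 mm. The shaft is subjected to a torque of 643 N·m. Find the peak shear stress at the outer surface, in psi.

1490 psi

J = πd⁴/32 = π(0.0683)⁴/32 = 2.136×10^-6 m⁴.
τ_max = T·r/J = 643.0 × 0.0341 / 2.136×10^-6 = 1.028×10^7 Pa.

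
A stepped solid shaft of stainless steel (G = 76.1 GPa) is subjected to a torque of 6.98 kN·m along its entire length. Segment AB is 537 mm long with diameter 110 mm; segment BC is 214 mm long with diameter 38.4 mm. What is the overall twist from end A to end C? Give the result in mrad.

J_AB = π(0.110)⁴/32 = 1.44×10^-5 m⁴; J_BC = π(0.0384)⁴/32 = 2.13×10^-7 m⁴.
θ = (T/G)·Σ L_i/J_i = (6980/76.1×10⁹)·(0.537/1.44×10^-5 + 0.214/2.13×10^-7) = 0.09538 rad.

95.4 mrad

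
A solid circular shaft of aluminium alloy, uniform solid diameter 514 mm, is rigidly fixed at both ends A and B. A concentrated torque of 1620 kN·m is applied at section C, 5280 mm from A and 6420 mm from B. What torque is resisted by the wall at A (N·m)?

With uniform GJ and both ends fixed, compatibility θ_AC = θ_CB gives T_A·a = T_B·b, together with T_A + T_B = T₀.
T_A = T₀·b/(a+b) = 1.620e6·6420/11700 = 888900 N·m; T_B = 731100 N·m.

889000 N·m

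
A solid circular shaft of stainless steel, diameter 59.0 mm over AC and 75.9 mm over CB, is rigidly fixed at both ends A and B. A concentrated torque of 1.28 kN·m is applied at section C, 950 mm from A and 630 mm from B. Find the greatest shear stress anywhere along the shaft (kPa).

Compatibility: T_A·a/J_AC = T_B·b/J_CB with T_A + T_B = T₀.
J_AC = 1.19×10^-6 m⁴, J_CB = 3.26×10^-6 m⁴, so T_A = T₀·(J_AC/a)/((J_AC/a)+(J_CB/b)) = 249.5 N·m, T_B = 1030 N·m.
τ in each portion: τ_AC = 6.19×10^6 Pa, τ_CB = 1.20×10^7 Pa; maximum is in CB.
τ_max = T_CB·r/J = 1030·0.0380/3.26×10^-6 = 1.200×10^7 Pa.

12000 kPa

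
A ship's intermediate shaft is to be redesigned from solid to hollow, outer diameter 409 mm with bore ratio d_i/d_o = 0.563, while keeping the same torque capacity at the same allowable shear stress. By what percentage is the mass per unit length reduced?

26.7 %

Equal τ_max and T ⇒ the solid shaft needs d_s³ = d_o³(1−k⁴), so d_s = 409·(1−0.563⁴)^(1/3) = 394.8 mm.
Area ratio A_h/A_s = d_o²(1−k²)/d_s² = (1−k²)/(1−k⁴)^(2/3) = 0.7330.
Mass saving = 1 − 0.7330 = 26.7 %.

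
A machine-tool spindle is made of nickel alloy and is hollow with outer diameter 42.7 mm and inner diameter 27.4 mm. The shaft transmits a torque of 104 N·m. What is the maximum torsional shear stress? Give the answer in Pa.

8.19e6 Pa

J = π(d_o⁴ − d_i⁴)/32 = π(0.0427⁴ − 0.0274⁴)/32 = 2.710×10^-7 m⁴.
τ_max = T·r/J = 104.0 × 0.0214 / 2.710×10^-7 = 8.192×10^6 Pa.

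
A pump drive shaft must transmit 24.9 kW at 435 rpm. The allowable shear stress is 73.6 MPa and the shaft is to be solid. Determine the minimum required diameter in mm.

ω = 2π·435/60 = 45.55 rad/s, so T = P/ω = 24.9×10³ / 45.55 = 546.6 N·m.
For a solid shaft τ_max = 16T/(πd³), so d = (16T/(π τ_allow))^(1/3) = (16·546.6/(π·7.36×10^7))^(1/3) = 0.03357 m.

33.6 mm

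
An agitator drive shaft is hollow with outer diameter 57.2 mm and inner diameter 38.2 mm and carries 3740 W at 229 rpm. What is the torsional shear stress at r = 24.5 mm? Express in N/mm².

ω = 2π·229/60 = 23.98 rad/s, so T = P/ω = 3740 / 23.98 = 156.0 N·m.
J = π(d_o⁴ − d_i⁴)/32 = π(0.0572⁴ − 0.0382⁴)/32 = 8.419×10^-7 m⁴.
Shear stress varies linearly with radius: τ = T·r/J = 156.0 × 0.0245 / 8.419×10^-7 = 4.538×10^6 Pa.

4.54 N/mm²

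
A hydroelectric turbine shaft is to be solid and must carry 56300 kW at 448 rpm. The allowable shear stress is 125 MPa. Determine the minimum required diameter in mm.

366 mm

ω = 2π·448/60 = 46.91 rad/s, so T = P/ω = 56300×10³ / 46.91 = 1.200e6 N·m.
For a solid shaft τ_max = 16T/(πd³), so d = (16T/(π τ_allow))^(1/3) = (16·1.200e6/(π·1.25×10^8))^(1/3) = 0.3657 m.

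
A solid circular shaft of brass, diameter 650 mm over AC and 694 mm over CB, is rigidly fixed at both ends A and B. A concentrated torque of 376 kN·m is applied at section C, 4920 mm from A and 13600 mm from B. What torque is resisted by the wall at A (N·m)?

256000 N·m

Compatibility: T_A·a/J_AC = T_B·b/J_CB with T_A + T_B = T₀.
J_AC = 0.0175 m⁴, J_CB = 0.0228 m⁴, so T_A = T₀·(J_AC/a)/((J_AC/a)+(J_CB/b)) = 255800 N·m, T_B = 120200 N·m.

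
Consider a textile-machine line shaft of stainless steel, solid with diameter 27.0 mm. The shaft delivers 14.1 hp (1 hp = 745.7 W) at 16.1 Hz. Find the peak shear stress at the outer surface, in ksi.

ω = 2π·16.1 = 101.2 rad/s, so T = P/ω = 14.1×745.7 / 101.2 = 103.9 N·m.
J = πd⁴/32 = π(0.0270)⁴/32 = 5.217×10^-8 m⁴.
τ_max = T·r/J = 103.9 × 0.0135 / 5.217×10^-8 = 2.689×10^7 Pa.

3.90 ksi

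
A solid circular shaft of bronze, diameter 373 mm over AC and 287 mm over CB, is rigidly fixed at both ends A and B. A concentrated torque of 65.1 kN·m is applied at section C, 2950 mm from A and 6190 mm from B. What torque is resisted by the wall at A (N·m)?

55800 N·m

Compatibility: T_A·a/J_AC = T_B·b/J_CB with T_A + T_B = T₀.
J_AC = 1.90×10^-3 m⁴, J_CB = 6.66×10^-4 m⁴, so T_A = T₀·(J_AC/a)/((J_AC/a)+(J_CB/b)) = 55780 N·m, T_B = 9318 N·m.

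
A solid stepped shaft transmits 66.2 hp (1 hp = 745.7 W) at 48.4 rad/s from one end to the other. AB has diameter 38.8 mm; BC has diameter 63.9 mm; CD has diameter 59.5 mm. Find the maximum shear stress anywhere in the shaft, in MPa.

88.9 MPa

ω = 48.4 rad/s, so T = P/ω = 66.2×745.7 / 48.40 = 1020 N·m.
Under the same torque, τ_max = 16T/(πd³) is largest where d is smallest — segment AB (d = 38.8 mm).
τ_max = 16·1020/(π·(0.0388)³) = 8.893×10^7 Pa.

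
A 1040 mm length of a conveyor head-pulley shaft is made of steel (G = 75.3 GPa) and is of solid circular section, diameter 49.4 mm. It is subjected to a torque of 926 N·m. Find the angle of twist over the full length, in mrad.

21.9 mrad

J = πd⁴/32 = π(0.0494)⁴/32 = 5.847×10^-7 m⁴.
θ = T·L/(G·J) = 926.0 × 1.04 / (75.3×10⁹ × 5.847×10^-7) = 0.02187 rad.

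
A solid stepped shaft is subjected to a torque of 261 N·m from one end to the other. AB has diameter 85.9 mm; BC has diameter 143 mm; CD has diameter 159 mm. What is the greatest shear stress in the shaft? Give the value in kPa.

2100 kPa

Under the same torque, τ_max = 16T/(πd³) is largest where d is smallest — segment AB (d = 85.9 mm).
τ_max = 16·261.0/(π·(0.0859)³) = 2.097×10^6 Pa.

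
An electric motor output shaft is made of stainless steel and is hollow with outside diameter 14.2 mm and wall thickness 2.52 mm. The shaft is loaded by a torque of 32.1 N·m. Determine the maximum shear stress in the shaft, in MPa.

J = π(d_o⁴ − d_i⁴)/32 = π(0.0142⁴ − 0.00916⁴)/32 = 3.300×10^-9 m⁴.
τ_max = T·r/J = 32.10 × 0.00710 / 3.300×10^-9 = 6.905×10^7 Pa.

69.1 MPa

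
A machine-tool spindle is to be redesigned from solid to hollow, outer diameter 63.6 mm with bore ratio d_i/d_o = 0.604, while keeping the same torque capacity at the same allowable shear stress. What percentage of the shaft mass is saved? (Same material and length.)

30.1 %

Equal τ_max and T ⇒ the solid shaft needs d_s³ = d_o³(1−k⁴), so d_s = 63.6·(1−0.604⁴)^(1/3) = 60.64 mm.
Area ratio A_h/A_s = d_o²(1−k²)/d_s² = (1−k²)/(1−k⁴)^(2/3) = 0.6986.
Mass saving = 1 − 0.6986 = 30.1 %.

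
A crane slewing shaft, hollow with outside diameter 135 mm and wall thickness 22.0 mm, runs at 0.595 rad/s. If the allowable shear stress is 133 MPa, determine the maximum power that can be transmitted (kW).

30.3 kW

J = π(d_o⁴ − d_i⁴)/32 = π(0.135⁴ − 0.0910⁴)/32 = 2.588×10^-5 m⁴.
T_max = τ_allow·J/r = 1.33×10^8 × 2.588×10^-5 / 0.0675 = 50990 N·m.
ω = 0.595 rad/s, so P_max = T_max·ω = 3.034×10^4 W.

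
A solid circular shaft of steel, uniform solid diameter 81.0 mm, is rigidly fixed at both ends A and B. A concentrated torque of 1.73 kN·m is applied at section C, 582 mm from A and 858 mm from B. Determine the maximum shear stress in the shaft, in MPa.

With uniform GJ and both ends fixed, compatibility θ_AC = θ_CB gives T_A·a = T_B·b, together with T_A + T_B = T₀.
T_A = T₀·b/(a+b) = 1730·858/1440 = 1031 N·m; T_B = 699.2 N·m.
τ in each portion: τ_AC = 9.88×10^6 Pa, τ_CB = 6.70×10^6 Pa; maximum is in AC.
τ_max = T_AC·r/J = 1031·0.0405/4.23×10^-6 = 9.878×10^6 Pa.

9.88 MPa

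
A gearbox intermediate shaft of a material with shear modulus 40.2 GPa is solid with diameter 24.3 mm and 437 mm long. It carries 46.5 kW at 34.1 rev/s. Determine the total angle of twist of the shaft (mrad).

ω = 2π·34.1 = 214.3 rad/s, so T = P/ω = 46.5×10³ / 214.3 = 217.0 N·m.
J = πd⁴/32 = π(0.0243)⁴/32 = 3.423×10^-8 m⁴.
θ = T·L/(G·J) = 217.0 × 0.437 / (40.2×10⁹ × 3.423×10^-8) = 0.06892 rad.

68.9 mrad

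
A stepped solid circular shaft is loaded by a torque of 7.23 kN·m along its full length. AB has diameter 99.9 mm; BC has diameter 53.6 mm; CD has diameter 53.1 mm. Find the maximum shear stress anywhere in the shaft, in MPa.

246 MPa

Under the same torque, τ_max = 16T/(πd³) is largest where d is smallest — segment CD (d = 53.1 mm).
τ_max = 16·7230/(π·(0.0531)³) = 2.459×10^8 Pa.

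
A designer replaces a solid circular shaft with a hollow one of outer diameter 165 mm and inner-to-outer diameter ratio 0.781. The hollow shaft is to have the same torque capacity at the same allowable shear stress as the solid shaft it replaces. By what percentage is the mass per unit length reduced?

46.8 %

Equal τ_max and T ⇒ the solid shaft needs d_s³ = d_o³(1−k⁴), so d_s = 165·(1−0.781⁴)^(1/3) = 141.3 mm.
Area ratio A_h/A_s = d_o²(1−k²)/d_s² = (1−k²)/(1−k⁴)^(2/3) = 0.5319.
Mass saving = 1 − 0.5319 = 46.8 %.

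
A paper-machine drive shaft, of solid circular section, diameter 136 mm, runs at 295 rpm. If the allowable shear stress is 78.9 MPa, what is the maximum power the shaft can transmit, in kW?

1200 kW

J = πd⁴/32 = π(0.136)⁴/32 = 3.359×10^-5 m⁴.
T_max = τ_allow·J/r = 7.89×10^7 × 3.359×10^-5 / 0.0680 = 38970 N·m.
ω = 2π·295/60 = 30.89 rad/s, so P_max = T_max·ω = 1.204×10^6 W.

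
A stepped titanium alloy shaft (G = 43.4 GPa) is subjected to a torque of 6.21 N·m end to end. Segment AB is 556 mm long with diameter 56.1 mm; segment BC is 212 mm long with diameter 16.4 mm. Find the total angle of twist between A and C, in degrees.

0.249°

J_AB = π(0.0561)⁴/32 = 9.72×10^-7 m⁴; J_BC = π(0.0164)⁴/32 = 7.10×10^-9 m⁴.
θ = (T/G)·Σ L_i/J_i = (6.210/43.4×10⁹)·(0.556/9.72×10^-7 + 0.212/7.10×10^-9) = 4.353×10^-3 rad.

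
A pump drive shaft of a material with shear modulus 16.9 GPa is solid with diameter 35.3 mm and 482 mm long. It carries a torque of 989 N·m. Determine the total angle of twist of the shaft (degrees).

10.6°

J = πd⁴/32 = π(0.0353)⁴/32 = 1.524×10^-7 m⁴.
θ = T·L/(G·J) = 989.0 × 0.482 / (16.9×10⁹ × 1.524×10^-7) = 0.1850 rad.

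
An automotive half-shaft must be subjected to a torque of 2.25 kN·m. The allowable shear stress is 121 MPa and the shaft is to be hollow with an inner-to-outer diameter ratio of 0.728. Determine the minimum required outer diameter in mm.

For a hollow shaft with d_i/d_o = 0.728: τ_max = 16T/(π d_o³ (1−k⁴)), so d_o = [16T/(π τ_allow (1−k⁴))]^(1/3) = [16·2250/(π·1.21×10^8·0.7191)]^(1/3) = 0.05088 m.

50.9 mm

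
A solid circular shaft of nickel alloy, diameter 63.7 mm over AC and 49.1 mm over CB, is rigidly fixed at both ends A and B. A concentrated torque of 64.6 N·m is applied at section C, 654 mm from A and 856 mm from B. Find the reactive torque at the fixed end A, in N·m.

Compatibility: T_A·a/J_AC = T_B·b/J_CB with T_A + T_B = T₀.
J_AC = 1.62×10^-6 m⁴, J_CB = 5.71×10^-7 m⁴, so T_A = T₀·(J_AC/a)/((J_AC/a)+(J_CB/b)) = 50.88 N·m, T_B = 13.72 N·m.

50.9 N·m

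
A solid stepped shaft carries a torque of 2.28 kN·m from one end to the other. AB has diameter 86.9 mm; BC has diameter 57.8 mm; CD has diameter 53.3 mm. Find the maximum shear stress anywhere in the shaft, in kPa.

76700 kPa

Under the same torque, τ_max = 16T/(πd³) is largest where d is smallest — segment CD (d = 53.3 mm).
τ_max = 16·2280/(π·(0.0533)³) = 7.669×10^7 Pa.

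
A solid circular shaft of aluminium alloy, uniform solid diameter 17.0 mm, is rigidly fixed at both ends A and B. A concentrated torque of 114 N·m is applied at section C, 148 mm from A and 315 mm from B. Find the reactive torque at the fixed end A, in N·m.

With uniform GJ and both ends fixed, compatibility θ_AC = θ_CB gives T_A·a = T_B·b, together with T_A + T_B = T₀.
T_A = T₀·b/(a+b) = 114.0·315/463.0 = 77.56 N·m; T_B = 36.44 N·m.

77.6 N·m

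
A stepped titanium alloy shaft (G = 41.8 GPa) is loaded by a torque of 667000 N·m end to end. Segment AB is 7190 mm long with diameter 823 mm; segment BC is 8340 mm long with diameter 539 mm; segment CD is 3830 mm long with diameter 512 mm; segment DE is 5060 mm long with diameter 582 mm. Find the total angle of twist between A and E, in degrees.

J_AB = π(0.823)⁴/32 = 0.0450 m⁴; J_BC = π(0.539)⁴/32 = 8.29×10^-3 m⁴; J_CD = π(0.512)⁴/32 = 6.75×10^-3 m⁴; J_DE = π(0.582)⁴/32 = 0.0113 m⁴.
θ = (T/G)·Σ L_i/J_i = (667000/41.8×10⁹)·(7.19/0.0450 + 8.34/8.29×10^-3 + 3.83/6.75×10^-3 + 5.06/0.0113) = 0.03483 rad.

2.00°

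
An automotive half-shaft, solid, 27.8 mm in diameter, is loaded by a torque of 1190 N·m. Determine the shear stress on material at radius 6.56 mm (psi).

J = πd⁴/32 = π(0.0278)⁴/32 = 5.864×10^-8 m⁴.
Shear stress varies linearly with radius: τ = T·r/J = 1190 × 0.00656 / 5.864×10^-8 = 1.331×10^8 Pa.

19300 psi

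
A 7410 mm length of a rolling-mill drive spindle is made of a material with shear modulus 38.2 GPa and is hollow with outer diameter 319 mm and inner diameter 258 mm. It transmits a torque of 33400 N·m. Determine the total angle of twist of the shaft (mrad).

11.1 mrad

J = π(d_o⁴ − d_i⁴)/32 = π(0.319⁴ − 0.258⁴)/32 = 5.816×10^-4 m⁴.
θ = T·L/(G·J) = 33400 × 7.41 / (38.2×10⁹ × 5.816×10^-4) = 0.01114 rad.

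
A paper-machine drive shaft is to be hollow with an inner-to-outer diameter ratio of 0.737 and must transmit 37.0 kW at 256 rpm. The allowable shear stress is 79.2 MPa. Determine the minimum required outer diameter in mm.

50.1 mm

ω = 2π·256/60 = 26.81 rad/s, so T = P/ω = 37.0×10³ / 26.81 = 1380 N·m.
For a hollow shaft with d_i/d_o = 0.737: τ_max = 16T/(π d_o³ (1−k⁴)), so d_o = [16T/(π τ_allow (1−k⁴))]^(1/3) = [16·1380/(π·7.92×10^7·0.7050)]^(1/3) = 0.05012 m.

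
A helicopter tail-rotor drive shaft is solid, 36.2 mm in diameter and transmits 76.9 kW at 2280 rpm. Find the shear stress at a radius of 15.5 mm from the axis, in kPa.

ω = 2π·2280/60 = 238.8 rad/s, so T = P/ω = 76.9×10³ / 238.8 = 322.1 N·m.
J = πd⁴/32 = π(0.0362)⁴/32 = 1.686×10^-7 m⁴.
Shear stress varies linearly with radius: τ = T·r/J = 322.1 × 0.0155 / 1.686×10^-7 = 2.961×10^7 Pa.

29600 kPa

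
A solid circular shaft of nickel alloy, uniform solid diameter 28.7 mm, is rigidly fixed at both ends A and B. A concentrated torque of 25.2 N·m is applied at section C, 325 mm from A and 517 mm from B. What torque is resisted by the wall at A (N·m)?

With uniform GJ and both ends fixed, compatibility θ_AC = θ_CB gives T_A·a = T_B·b, together with T_A + T_B = T₀.
T_A = T₀·b/(a+b) = 25.20·517/842.0 = 15.47 N·m; T_B = 9.727 N·m.

15.5 N·m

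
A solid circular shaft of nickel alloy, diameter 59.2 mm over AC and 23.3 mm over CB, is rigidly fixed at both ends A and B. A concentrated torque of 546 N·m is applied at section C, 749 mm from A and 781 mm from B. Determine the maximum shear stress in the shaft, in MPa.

13.1 MPa

Compatibility: T_A·a/J_AC = T_B·b/J_CB with T_A + T_B = T₀.
J_AC = 1.21×10^-6 m⁴, J_CB = 2.89×10^-8 m⁴, so T_A = T₀·(J_AC/a)/((J_AC/a)+(J_CB/b)) = 533.7 N·m, T_B = 12.28 N·m.
τ in each portion: τ_AC = 1.31×10^7 Pa, τ_CB = 4.95×10^6 Pa; maximum is in AC.
τ_max = T_AC·r/J = 533.7·0.0296/1.21×10^-6 = 1.310×10^7 Pa.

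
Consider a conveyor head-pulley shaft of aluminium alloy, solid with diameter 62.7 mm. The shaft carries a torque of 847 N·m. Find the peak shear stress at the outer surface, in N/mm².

J = πd⁴/32 = π(0.0627)⁴/32 = 1.517×10^-6 m⁴.
τ_max = T·r/J = 847.0 × 0.0314 / 1.517×10^-6 = 1.750×10^7 Pa.

17.5 N/mm²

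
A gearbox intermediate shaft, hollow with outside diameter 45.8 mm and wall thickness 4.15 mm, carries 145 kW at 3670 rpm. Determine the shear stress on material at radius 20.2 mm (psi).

4650 psi

ω = 2π·3670/60 = 384.3 rad/s, so T = P/ω = 145×10³ / 384.3 = 377.3 N·m.
J = π(d_o⁴ − d_i⁴)/32 = π(0.0458⁴ − 0.0375⁴)/32 = 2.378×10^-7 m⁴.
Shear stress varies linearly with radius: τ = T·r/J = 377.3 × 0.0202 / 2.378×10^-7 = 3.204×10^7 Pa.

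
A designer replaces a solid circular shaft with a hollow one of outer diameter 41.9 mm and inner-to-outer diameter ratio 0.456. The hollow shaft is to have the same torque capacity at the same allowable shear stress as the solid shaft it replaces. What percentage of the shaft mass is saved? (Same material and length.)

18.4 %

Equal τ_max and T ⇒ the solid shaft needs d_s³ = d_o³(1−k⁴), so d_s = 41.9·(1−0.456⁴)^(1/3) = 41.29 mm.
Area ratio A_h/A_s = d_o²(1−k²)/d_s² = (1−k²)/(1−k⁴)^(2/3) = 0.8158.
Mass saving = 1 − 0.8158 = 18.4 %.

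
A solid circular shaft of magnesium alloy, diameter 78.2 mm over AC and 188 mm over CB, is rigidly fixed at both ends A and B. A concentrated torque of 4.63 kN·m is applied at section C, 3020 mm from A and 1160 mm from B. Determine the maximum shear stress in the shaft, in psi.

Compatibility: T_A·a/J_AC = T_B·b/J_CB with T_A + T_B = T₀.
J_AC = 3.67×10^-6 m⁴, J_CB = 1.23×10^-4 m⁴, so T_A = T₀·(J_AC/a)/((J_AC/a)+(J_CB/b)) = 52.63 N·m, T_B = 4577 N·m.
τ in each portion: τ_AC = 5.61×10^5 Pa, τ_CB = 3.51×10^6 Pa; maximum is in CB.
τ_max = T_CB·r/J = 4577·0.0940/1.23×10^-4 = 3.508×10^6 Pa.

509 psi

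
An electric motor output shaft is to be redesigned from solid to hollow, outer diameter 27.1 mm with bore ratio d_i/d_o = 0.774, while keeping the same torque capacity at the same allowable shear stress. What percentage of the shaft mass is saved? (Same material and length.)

46.1 %

Equal τ_max and T ⇒ the solid shaft needs d_s³ = d_o³(1−k⁴), so d_s = 27.1·(1−0.774⁴)^(1/3) = 23.37 mm.
Area ratio A_h/A_s = d_o²(1−k²)/d_s² = (1−k²)/(1−k⁴)^(2/3) = 0.5392.
Mass saving = 1 − 0.5392 = 46.1 %.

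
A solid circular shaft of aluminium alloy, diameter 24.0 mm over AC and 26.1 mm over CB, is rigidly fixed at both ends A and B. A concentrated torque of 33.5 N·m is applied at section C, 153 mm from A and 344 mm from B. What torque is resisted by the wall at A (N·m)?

Compatibility: T_A·a/J_AC = T_B·b/J_CB with T_A + T_B = T₀.
J_AC = 3.26×10^-8 m⁴, J_CB = 4.56×10^-8 m⁴, so T_A = T₀·(J_AC/a)/((J_AC/a)+(J_CB/b)) = 20.65 N·m, T_B = 12.85 N·m.

20.7 N·m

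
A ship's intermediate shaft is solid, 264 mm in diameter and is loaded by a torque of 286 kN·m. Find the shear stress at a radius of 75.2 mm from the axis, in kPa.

45100 kPa

J = πd⁴/32 = π(0.264)⁴/32 = 4.769×10^-4 m⁴.
Shear stress varies linearly with radius: τ = T·r/J = 286000 × 0.0752 / 4.769×10^-4 = 4.510×10^7 Pa.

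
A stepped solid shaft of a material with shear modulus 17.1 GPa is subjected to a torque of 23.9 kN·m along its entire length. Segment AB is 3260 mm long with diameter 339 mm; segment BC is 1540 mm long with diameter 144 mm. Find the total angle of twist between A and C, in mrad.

54.5 mrad

J_AB = π(0.339)⁴/32 = 1.30×10^-3 m⁴; J_BC = π(0.144)⁴/32 = 4.22×10^-5 m⁴.
θ = (T/G)·Σ L_i/J_i = (23900/17.1×10⁹)·(3.26/1.30×10^-3 + 1.54/4.22×10^-5) = 0.05450 rad.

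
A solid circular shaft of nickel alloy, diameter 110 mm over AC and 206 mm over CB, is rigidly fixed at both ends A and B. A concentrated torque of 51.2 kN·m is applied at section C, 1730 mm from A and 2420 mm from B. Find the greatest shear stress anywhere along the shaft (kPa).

Compatibility: T_A·a/J_AC = T_B·b/J_CB with T_A + T_B = T₀.
J_AC = 1.44×10^-5 m⁴, J_CB = 1.77×10^-4 m⁴, so T_A = T₀·(J_AC/a)/((J_AC/a)+(J_CB/b)) = 5228 N·m, T_B = 45970 N·m.
τ in each portion: τ_AC = 2.00×10^7 Pa, τ_CB = 2.68×10^7 Pa; maximum is in CB.
τ_max = T_CB·r/J = 45970·0.103/1.77×10^-4 = 2.678×10^7 Pa.

26800 kPa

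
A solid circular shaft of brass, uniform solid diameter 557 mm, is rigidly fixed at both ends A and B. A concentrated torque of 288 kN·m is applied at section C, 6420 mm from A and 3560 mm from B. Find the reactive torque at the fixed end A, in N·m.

With uniform GJ and both ends fixed, compatibility θ_AC = θ_CB gives T_A·a = T_B·b, together with T_A + T_B = T₀.
T_A = T₀·b/(a+b) = 288000·3560/9980 = 102700 N·m; T_B = 185300 N·m.

103000 N·m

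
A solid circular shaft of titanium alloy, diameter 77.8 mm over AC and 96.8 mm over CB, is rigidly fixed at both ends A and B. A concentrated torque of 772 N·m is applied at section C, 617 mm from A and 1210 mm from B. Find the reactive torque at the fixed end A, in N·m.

Compatibility: T_A·a/J_AC = T_B·b/J_CB with T_A + T_B = T₀.
J_AC = 3.60×10^-6 m⁴, J_CB = 8.62×10^-6 m⁴, so T_A = T₀·(J_AC/a)/((J_AC/a)+(J_CB/b)) = 347.4 N·m, T_B = 424.6 N·m.

347 N·m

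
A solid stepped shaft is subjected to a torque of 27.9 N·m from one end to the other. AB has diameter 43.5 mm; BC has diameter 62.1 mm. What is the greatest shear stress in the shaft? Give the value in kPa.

1730 kPa

Under the same torque, τ_max = 16T/(πd³) is largest where d is smallest — segment AB (d = 43.5 mm).
τ_max = 16·27.90/(π·(0.0435)³) = 1.726×10^6 Pa.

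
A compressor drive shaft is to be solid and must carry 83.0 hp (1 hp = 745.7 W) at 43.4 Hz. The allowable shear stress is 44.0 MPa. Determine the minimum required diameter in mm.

29.7 mm

ω = 2π·43.4 = 272.7 rad/s, so T = P/ω = 83.0×745.7 / 272.7 = 227.0 N·m.
For a solid shaft τ_max = 16T/(πd³), so d = (16T/(π τ_allow))^(1/3) = (16·227.0/(π·4.40×10^7))^(1/3) = 0.02973 m.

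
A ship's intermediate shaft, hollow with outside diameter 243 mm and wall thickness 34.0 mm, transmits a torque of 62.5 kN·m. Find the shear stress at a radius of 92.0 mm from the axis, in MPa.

23.0 MPa

J = π(d_o⁴ − d_i⁴)/32 = π(0.243⁴ − 0.175⁴)/32 = 2.502×10^-4 m⁴.
Shear stress varies linearly with radius: τ = T·r/J = 62500 × 0.0920 / 2.502×10^-4 = 2.298×10^7 Pa.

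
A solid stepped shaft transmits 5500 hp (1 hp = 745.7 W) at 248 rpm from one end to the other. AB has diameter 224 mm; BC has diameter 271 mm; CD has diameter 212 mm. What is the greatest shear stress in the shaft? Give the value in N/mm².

84.4 N/mm²

ω = 2π·248/60 = 25.97 rad/s, so T = P/ω = 5500×745.7 / 25.97 = 157900 N·m.
Under the same torque, τ_max = 16T/(πd³) is largest where d is smallest — segment CD (d = 212 mm).
τ_max = 16·157900/(π·(0.212)³) = 8.441×10^7 Pa.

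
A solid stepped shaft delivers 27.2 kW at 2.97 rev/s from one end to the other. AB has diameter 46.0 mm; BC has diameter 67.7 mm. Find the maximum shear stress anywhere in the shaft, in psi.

11100 psi

ω = 2π·2.97 = 18.66 rad/s, so T = P/ω = 27.2×10³ / 18.66 = 1458 N·m.
Under the same torque, τ_max = 16T/(πd³) is largest where d is smallest — segment AB (d = 46.0 mm).
τ_max = 16·1458/(π·(0.0460)³) = 7.627×10^7 Pa.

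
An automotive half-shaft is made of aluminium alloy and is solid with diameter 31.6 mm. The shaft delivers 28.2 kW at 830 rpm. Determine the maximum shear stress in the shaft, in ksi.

7.60 ksi

ω = 2π·830/60 = 86.92 rad/s, so T = P/ω = 28.2×10³ / 86.92 = 324.4 N·m.
J = πd⁴/32 = π(0.0316)⁴/32 = 9.789×10^-8 m⁴.
τ_max = T·r/J = 324.4 × 0.0158 / 9.789×10^-8 = 5.237×10^7 Pa.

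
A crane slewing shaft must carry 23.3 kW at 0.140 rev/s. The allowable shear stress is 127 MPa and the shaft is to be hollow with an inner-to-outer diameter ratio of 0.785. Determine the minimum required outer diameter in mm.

120 mm

ω = 2π·0.140 = 0.8796 rad/s, so T = P/ω = 23.3×10³ / 0.8796 = 26490 N·m.
For a hollow shaft with d_i/d_o = 0.785: τ_max = 16T/(π d_o³ (1−k⁴)), so d_o = [16T/(π τ_allow (1−k⁴))]^(1/3) = [16·26490/(π·1.27×10^8·0.6203)]^(1/3) = 0.1196 m.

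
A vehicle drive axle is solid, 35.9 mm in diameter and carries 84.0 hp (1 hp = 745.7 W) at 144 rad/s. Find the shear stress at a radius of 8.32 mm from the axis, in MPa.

22.2 MPa

ω = 144 rad/s, so T = P/ω = 84.0×745.7 / 144.0 = 435.0 N·m.
J = πd⁴/32 = π(0.0359)⁴/32 = 1.631×10^-7 m⁴.
Shear stress varies linearly with radius: τ = T·r/J = 435.0 × 0.00832 / 1.631×10^-7 = 2.219×10^7 Pa.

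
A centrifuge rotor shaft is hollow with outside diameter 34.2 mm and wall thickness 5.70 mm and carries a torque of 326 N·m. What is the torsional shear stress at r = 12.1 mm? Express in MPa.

J = π(d_o⁴ − d_i⁴)/32 = π(0.0342⁴ − 0.0228⁴)/32 = 1.078×10^-7 m⁴.
Shear stress varies linearly with radius: τ = T·r/J = 326.0 × 0.0121 / 1.078×10^-7 = 3.660×10^7 Pa.

36.6 MPa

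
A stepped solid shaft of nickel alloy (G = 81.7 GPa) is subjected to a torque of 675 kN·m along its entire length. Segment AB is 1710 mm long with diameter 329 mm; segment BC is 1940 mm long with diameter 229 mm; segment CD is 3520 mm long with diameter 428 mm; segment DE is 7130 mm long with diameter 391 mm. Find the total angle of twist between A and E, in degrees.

6.08°

J_AB = π(0.329)⁴/32 = 1.15×10^-3 m⁴; J_BC = π(0.229)⁴/32 = 2.70×10^-4 m⁴; J_CD = π(0.428)⁴/32 = 3.29×10^-3 m⁴; J_DE = π(0.391)⁴/32 = 2.29×10^-3 m⁴.
θ = (T/G)·Σ L_i/J_i = (675000/81.7×10⁹)·(1.71/1.15×10^-3 + 1.94/2.70×10^-4 + 3.52/3.29×10^-3 + 7.13/2.29×10^-3) = 0.1061 rad.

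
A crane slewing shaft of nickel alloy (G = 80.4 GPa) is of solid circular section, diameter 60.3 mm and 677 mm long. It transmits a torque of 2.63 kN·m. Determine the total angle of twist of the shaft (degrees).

J = πd⁴/32 = π(0.0603)⁴/32 = 1.298×10^-6 m⁴.
θ = T·L/(G·J) = 2630 × 0.677 / (80.4×10⁹ × 1.298×10^-6) = 0.01706 rad.

0.978°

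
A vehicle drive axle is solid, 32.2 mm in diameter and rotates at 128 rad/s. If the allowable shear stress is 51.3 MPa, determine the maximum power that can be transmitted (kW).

J = πd⁴/32 = π(0.0322)⁴/32 = 1.055×10^-7 m⁴.
T_max = τ_allow·J/r = 5.13×10^7 × 1.055×10^-7 / 0.0161 = 336.3 N·m.
ω = 128 rad/s, so P_max = T_max·ω = 4.305×10^4 W.

43.0 kW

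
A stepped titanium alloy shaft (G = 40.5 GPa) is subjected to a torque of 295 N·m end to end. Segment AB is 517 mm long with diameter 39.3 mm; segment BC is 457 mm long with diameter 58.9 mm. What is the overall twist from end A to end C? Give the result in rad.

0.0189 rad

J_AB = π(0.0393)⁴/32 = 2.34×10^-7 m⁴; J_BC = π(0.0589)⁴/32 = 1.18×10^-6 m⁴.
θ = (T/G)·Σ L_i/J_i = (295.0/40.5×10⁹)·(0.517/2.34×10^-7 + 0.457/1.18×10^-6) = 0.01890 rad.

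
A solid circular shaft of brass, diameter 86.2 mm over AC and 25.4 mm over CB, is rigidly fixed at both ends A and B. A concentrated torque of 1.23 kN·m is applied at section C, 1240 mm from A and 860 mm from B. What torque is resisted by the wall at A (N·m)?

Compatibility: T_A·a/J_AC = T_B·b/J_CB with T_A + T_B = T₀.
J_AC = 5.42×10^-6 m⁴, J_CB = 4.09×10^-8 m⁴, so T_A = T₀·(J_AC/a)/((J_AC/a)+(J_CB/b)) = 1217 N·m, T_B = 13.23 N·m.

1220 N·m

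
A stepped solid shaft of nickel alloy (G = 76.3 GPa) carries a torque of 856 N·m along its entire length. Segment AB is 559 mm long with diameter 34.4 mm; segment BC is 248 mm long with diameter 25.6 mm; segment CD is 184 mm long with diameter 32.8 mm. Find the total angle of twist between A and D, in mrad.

130 mrad

J_AB = π(0.0344)⁴/32 = 1.37×10^-7 m⁴; J_BC = π(0.0256)⁴/32 = 4.22×10^-8 m⁴; J_CD = π(0.0328)⁴/32 = 1.14×10^-7 m⁴.
θ = (T/G)·Σ L_i/J_i = (856.0/76.3×10⁹)·(0.559/1.37×10^-7 + 0.248/4.22×10^-8 + 0.184/1.14×10^-7) = 0.1298 rad.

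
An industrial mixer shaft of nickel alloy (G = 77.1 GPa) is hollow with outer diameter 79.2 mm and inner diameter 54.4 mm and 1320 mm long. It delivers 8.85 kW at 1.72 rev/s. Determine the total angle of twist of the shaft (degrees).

0.267°

ω = 2π·1.72 = 10.81 rad/s, so T = P/ω = 8.85×10³ / 10.81 = 818.9 N·m.
J = π(d_o⁴ − d_i⁴)/32 = π(0.0792⁴ − 0.0544⁴)/32 = 3.003×10^-6 m⁴.
θ = T·L/(G·J) = 818.9 × 1.32 / (77.1×10⁹ × 3.003×10^-6) = 4.669×10^-3 rad.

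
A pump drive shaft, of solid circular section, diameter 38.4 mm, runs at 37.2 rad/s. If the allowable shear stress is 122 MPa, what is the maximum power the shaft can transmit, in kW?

J = πd⁴/32 = π(0.0384)⁴/32 = 2.135×10^-7 m⁴.
T_max = τ_allow·J/r = 1.22×10^8 × 2.135×10^-7 / 0.0192 = 1356 N·m.
ω = 37.2 rad/s, so P_max = T_max·ω = 5.046×10^4 W.

50.5 kW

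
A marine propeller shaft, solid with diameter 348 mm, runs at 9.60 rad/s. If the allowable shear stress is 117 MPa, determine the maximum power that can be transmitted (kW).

9290 kW

J = πd⁴/32 = π(0.348)⁴/32 = 1.440×10^-3 m⁴.
T_max = τ_allow·J/r = 1.17×10^8 × 1.440×10^-3 / 0.174 = 968200 N·m.
ω = 9.60 rad/s, so P_max = T_max·ω = 9.294×10^6 W.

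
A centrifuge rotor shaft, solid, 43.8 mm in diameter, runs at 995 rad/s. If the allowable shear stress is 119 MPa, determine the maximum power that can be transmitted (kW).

J = πd⁴/32 = π(0.0438)⁴/32 = 3.613×10^-7 m⁴.
T_max = τ_allow·J/r = 1.19×10^8 × 3.613×10^-7 / 0.0219 = 1963 N·m.
ω = 995 rad/s, so P_max = T_max·ω = 1.954×10^6 W.

1950 kW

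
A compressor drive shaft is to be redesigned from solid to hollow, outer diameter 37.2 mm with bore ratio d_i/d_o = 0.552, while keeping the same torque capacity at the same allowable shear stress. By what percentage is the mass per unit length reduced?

Equal τ_max and T ⇒ the solid shaft needs d_s³ = d_o³(1−k⁴), so d_s = 37.2·(1−0.552⁴)^(1/3) = 36.01 mm.
Area ratio A_h/A_s = d_o²(1−k²)/d_s² = (1−k²)/(1−k⁴)^(2/3) = 0.7420.
Mass saving = 1 − 0.7420 = 25.8 %.

25.8 %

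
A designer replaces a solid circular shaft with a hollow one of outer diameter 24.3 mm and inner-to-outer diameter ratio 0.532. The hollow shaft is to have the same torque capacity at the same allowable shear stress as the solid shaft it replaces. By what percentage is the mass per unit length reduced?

24.2 %

Equal τ_max and T ⇒ the solid shaft needs d_s³ = d_o³(1−k⁴), so d_s = 24.3·(1−0.532⁴)^(1/3) = 23.63 mm.
Area ratio A_h/A_s = d_o²(1−k²)/d_s² = (1−k²)/(1−k⁴)^(2/3) = 0.7580.
Mass saving = 1 − 0.7580 = 24.2 %.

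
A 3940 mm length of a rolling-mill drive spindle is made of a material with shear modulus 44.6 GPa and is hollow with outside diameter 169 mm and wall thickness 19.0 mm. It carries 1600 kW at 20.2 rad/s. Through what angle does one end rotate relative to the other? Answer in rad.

0.137 rad

ω = 20.2 rad/s, so T = P/ω = 1600×10³ / 20.20 = 79210 N·m.
J = π(d_o⁴ − d_i⁴)/32 = π(0.169⁴ − 0.131⁴)/32 = 5.117×10^-5 m⁴.
θ = T·L/(G·J) = 79210 × 3.94 / (44.6×10⁹ × 5.117×10^-5) = 0.1367 rad.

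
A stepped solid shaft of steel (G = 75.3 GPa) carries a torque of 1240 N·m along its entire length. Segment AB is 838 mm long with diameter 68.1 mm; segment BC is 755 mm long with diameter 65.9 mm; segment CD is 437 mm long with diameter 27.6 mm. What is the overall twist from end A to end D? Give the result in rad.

J_AB = π(0.0681)⁴/32 = 2.11×10^-6 m⁴; J_BC = π(0.0659)⁴/32 = 1.85×10^-6 m⁴; J_CD = π(0.0276)⁴/32 = 5.70×10^-8 m⁴.
θ = (T/G)·Σ L_i/J_i = (1240/75.3×10⁹)·(0.838/2.11×10^-6 + 0.755/1.85×10^-6 + 0.437/5.70×10^-8) = 0.1396 rad.

0.140 rad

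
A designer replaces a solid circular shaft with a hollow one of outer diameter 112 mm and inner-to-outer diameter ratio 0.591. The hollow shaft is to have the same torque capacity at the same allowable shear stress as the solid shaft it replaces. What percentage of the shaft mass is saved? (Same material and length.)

29.0 %

Equal τ_max and T ⇒ the solid shaft needs d_s³ = d_o³(1−k⁴), so d_s = 112·(1−0.591⁴)^(1/3) = 107.2 mm.
Area ratio A_h/A_s = d_o²(1−k²)/d_s² = (1−k²)/(1−k⁴)^(2/3) = 0.7097.
Mass saving = 1 − 0.7097 = 29.0 %.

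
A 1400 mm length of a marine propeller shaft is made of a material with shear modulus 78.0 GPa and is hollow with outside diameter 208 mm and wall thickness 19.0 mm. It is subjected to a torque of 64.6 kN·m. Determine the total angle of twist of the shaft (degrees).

0.653°

J = π(d_o⁴ − d_i⁴)/32 = π(0.208⁴ − 0.170⁴)/32 = 1.018×10^-4 m⁴.
θ = T·L/(G·J) = 64600 × 1.40 / (78.0×10⁹ × 1.018×10^-4) = 0.01139 rad.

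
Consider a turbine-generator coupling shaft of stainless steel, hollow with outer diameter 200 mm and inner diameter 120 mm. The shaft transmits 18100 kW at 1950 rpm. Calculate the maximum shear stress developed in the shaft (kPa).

64800 kPa

ω = 2π·1950/60 = 204.2 rad/s, so T = P/ω = 18100×10³ / 204.2 = 88640 N·m.
J = π(d_o⁴ − d_i⁴)/32 = π(0.200⁴ − 0.120⁴)/32 = 1.367×10^-4 m⁴.
τ_max = T·r/J = 88640 × 0.100 / 1.367×10^-4 = 6.483×10^7 Pa.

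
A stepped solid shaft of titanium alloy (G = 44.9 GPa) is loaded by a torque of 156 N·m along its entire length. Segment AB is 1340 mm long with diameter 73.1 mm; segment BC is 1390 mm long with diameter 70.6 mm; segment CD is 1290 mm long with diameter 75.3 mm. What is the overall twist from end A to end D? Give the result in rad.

0.00506 rad

J_AB = π(0.0731)⁴/32 = 2.80×10^-6 m⁴; J_BC = π(0.0706)⁴/32 = 2.44×10^-6 m⁴; J_CD = π(0.0753)⁴/32 = 3.16×10^-6 m⁴.
θ = (T/G)·Σ L_i/J_i = (156.0/44.9×10⁹)·(1.34/2.80×10^-6 + 1.39/2.44×10^-6 + 1.29/3.16×10^-6) = 5.061×10^-3 rad.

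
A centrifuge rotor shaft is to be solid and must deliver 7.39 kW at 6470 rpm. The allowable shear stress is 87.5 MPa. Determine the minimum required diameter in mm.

8.59 mm

ω = 2π·6470/60 = 677.5 rad/s, so T = P/ω = 7.39×10³ / 677.5 = 10.91 N·m.
For a solid shaft τ_max = 16T/(πd³), so d = (16T/(π τ_allow))^(1/3) = (16·10.91/(π·8.75×10^7))^(1/3) = 0.008595 m.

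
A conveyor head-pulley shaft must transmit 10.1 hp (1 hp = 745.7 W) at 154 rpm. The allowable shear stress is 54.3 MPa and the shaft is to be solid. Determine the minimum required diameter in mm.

35.3 mm

ω = 2π·154/60 = 16.13 rad/s, so T = P/ω = 10.1×745.7 / 16.13 = 467.0 N·m.
For a solid shaft τ_max = 16T/(πd³), so d = (16T/(π τ_allow))^(1/3) = (16·467.0/(π·5.43×10^7))^(1/3) = 0.03525 m.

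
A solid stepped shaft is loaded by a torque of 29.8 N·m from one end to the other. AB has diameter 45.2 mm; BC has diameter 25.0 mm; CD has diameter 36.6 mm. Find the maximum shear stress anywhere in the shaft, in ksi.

Under the same torque, τ_max = 16T/(πd³) is largest where d is smallest — segment BC (d = 25.0 mm).
τ_max = 16·29.80/(π·(0.0250)³) = 9.713×10^6 Pa.

1.41 ksi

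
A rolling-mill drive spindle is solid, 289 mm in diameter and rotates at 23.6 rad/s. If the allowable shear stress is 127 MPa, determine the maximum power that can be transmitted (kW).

14200 kW

J = πd⁴/32 = π(0.289)⁴/32 = 6.848×10^-4 m⁴.
T_max = τ_allow·J/r = 1.27×10^8 × 6.848×10^-4 / 0.144 = 601900 N·m.
ω = 23.6 rad/s, so P_max = T_max·ω = 1.420×10^7 W.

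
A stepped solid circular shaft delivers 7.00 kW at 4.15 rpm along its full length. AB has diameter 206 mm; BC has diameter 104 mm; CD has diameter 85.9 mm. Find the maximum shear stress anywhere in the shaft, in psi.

ω = 2π·4.15/60 = 0.4346 rad/s, so T = P/ω = 7.00×10³ / 0.4346 = 16110 N·m.
Under the same torque, τ_max = 16T/(πd³) is largest where d is smallest — segment CD (d = 85.9 mm).
τ_max = 16·16110/(π·(0.0859)³) = 1.294×10^8 Pa.

18800 psi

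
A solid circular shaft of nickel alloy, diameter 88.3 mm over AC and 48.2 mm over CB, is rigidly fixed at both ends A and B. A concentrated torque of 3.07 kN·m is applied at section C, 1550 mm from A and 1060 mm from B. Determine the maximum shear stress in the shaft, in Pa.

2.01e7 Pa

Compatibility: T_A·a/J_AC = T_B·b/J_CB with T_A + T_B = T₀.
J_AC = 5.97×10^-6 m⁴, J_CB = 5.30×10^-7 m⁴, so T_A = T₀·(J_AC/a)/((J_AC/a)+(J_CB/b)) = 2717 N·m, T_B = 352.8 N·m.
τ in each portion: τ_AC = 2.01×10^7 Pa, τ_CB = 1.60×10^7 Pa; maximum is in AC.
τ_max = T_AC·r/J = 2717·0.0442/5.97×10^-6 = 2.010×10^7 Pa.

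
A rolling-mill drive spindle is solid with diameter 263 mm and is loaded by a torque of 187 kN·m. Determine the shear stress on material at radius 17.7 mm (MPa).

7.05 MPa

J = πd⁴/32 = π(0.263)⁴/32 = 4.697×10^-4 m⁴.
Shear stress varies linearly with radius: τ = T·r/J = 187000 × 0.0177 / 4.697×10^-4 = 7.047×10^6 Pa.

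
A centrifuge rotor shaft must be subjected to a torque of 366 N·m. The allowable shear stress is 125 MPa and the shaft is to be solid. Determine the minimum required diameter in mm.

For a solid shaft τ_max = 16T/(πd³), so d = (16T/(π τ_allow))^(1/3) = (16·366.0/(π·1.25×10^8))^(1/3) = 0.02461 m.

24.6 mm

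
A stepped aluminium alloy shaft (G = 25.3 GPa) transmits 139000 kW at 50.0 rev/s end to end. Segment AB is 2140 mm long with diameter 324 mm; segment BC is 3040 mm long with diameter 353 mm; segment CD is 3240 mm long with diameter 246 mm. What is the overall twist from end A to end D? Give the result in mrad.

227 mrad

ω = 2π·50.0 = 314.2 rad/s, so T = P/ω = 139000×10³ / 314.2 = 442500 N·m.
J_AB = π(0.324)⁴/32 = 1.08×10^-3 m⁴; J_BC = π(0.353)⁴/32 = 1.52×10^-3 m⁴; J_CD = π(0.246)⁴/32 = 3.60×10^-4 m⁴.
θ = (T/G)·Σ L_i/J_i = (442500/25.3×10⁹)·(2.14/1.08×10^-3 + 3.04/1.52×10^-3 + 3.24/3.60×10^-4) = 0.2271 rad.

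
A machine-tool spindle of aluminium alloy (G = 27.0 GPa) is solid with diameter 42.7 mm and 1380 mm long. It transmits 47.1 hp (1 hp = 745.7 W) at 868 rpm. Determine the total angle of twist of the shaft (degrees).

3.47°

ω = 2π·868/60 = 90.90 rad/s, so T = P/ω = 47.1×745.7 / 90.90 = 386.4 N·m.
J = πd⁴/32 = π(0.0427)⁴/32 = 3.264×10^-7 m⁴.
θ = T·L/(G·J) = 386.4 × 1.38 / (27.0×10⁹ × 3.264×10^-7) = 0.06051 rad.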